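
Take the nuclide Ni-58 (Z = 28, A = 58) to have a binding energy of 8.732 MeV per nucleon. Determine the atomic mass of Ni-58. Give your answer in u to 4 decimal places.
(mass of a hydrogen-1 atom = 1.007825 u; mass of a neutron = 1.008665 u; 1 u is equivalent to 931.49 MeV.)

57.9353 u

Total binding energy = 58 × 8.732 = 506.456 MeV
Mass defect = 506.456 MeV / (931.49 MeV/u) = 0.543705 u
Constituent mass = 28(1.007825) + 30(1.008665) = 58.479050 u
Atomic mass = 58.479050 − 0.543705 = 57.935345 u ≈ 57.9353 u (to 4 decimal places)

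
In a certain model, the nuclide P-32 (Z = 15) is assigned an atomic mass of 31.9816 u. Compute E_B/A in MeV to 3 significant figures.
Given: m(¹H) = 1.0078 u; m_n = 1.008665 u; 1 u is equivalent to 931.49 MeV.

The nucleus contains 15 protons and 32 − 15 = 17 neutrons.
Σm = 15·m(¹H) + 17·m_n = 15.1170 + 17.147305 = 32.264305 u
Mass defect Δm = 32.264305 − 31.9816 = 0.282705 u
E_B = 0.282705 × 931.49 = 263.337 MeV
Dividing by A = 32 gives 8.229 MeV per nucleon.

8.23 MeV/nucleon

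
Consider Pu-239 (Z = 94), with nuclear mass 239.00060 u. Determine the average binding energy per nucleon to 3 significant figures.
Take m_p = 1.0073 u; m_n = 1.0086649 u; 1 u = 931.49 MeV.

Σm = 94·m_p + 145·m_n = 94.6862 + 146.2564105 = 240.9426105 u
Mass defect Δm = 240.9426105 − 239.00060 = 1.9420105 u
Converting to energy: 1.9420105 u × 931.49 MeV/u = 1808.96 MeV
Per nucleon: 1808.96 / 239 = 7.569 MeV

7.57 MeV/nucleon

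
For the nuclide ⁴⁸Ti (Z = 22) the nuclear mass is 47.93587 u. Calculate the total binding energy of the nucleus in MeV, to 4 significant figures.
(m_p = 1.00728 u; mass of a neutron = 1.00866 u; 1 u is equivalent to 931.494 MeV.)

Mass of separated nucleons = 22(1.00728) + 26(1.00866) = 22.16016 + 26.22516 = 48.38532 u
The mass defect is 48.38532 − 47.93587 = 0.44945 u.
Binding energy = Δm·c² = 0.44945 × 931.494 MeV/u = 418.660 MeV

418.7 MeV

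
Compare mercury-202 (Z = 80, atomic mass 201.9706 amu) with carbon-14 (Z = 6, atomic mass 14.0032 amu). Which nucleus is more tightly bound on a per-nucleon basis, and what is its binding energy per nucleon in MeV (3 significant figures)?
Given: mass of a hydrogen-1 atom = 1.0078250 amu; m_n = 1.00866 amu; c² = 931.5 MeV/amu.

mercury-202: Σm = 80(1.0078250) + 122(1.00866) = 203.6825200 amu; Δm = 1.7119200 amu; E_B = 1594.65 MeV; E_B/A = 7.894 MeV
carbon-14: Σm = 6(1.0078250) + 8(1.00866) = 14.1162300 amu; Δm = 0.1130300 amu; E_B = 105.29 MeV; E_B/A = 7.521 MeV
mercury-202 has the higher binding energy per nucleon, so it is the more tightly bound nucleus.

mercury-202; 7.89 MeV/nucleon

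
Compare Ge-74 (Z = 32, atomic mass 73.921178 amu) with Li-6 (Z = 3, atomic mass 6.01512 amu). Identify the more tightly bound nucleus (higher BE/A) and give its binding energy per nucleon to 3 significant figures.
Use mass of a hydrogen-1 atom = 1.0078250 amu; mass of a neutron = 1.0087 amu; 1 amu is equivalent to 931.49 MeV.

Ge-74: Σm = 32(1.0078250) + 42(1.0087) = 74.6158000 amu; Δm = 0.6946220 amu; E_B = 647.03 MeV; E_B/A = 8.744 MeV
Li-6: Σm = 3(1.0078250) + 3(1.0087) = 6.0495750 amu; Δm = 0.0344550 amu; E_B = 32.094 MeV; E_B/A = 5.349 MeV
Ge-74 has the higher binding energy per nucleon, so it is the more tightly bound nucleus.

Ge-74; 8.74 MeV/nucleon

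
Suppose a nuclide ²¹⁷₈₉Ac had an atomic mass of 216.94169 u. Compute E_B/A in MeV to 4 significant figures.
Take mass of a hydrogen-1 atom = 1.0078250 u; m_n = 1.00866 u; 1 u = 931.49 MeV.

Z = 89, so N = A − Z = 217 − 89 = 128.
Mass of separated nucleons = 89(1.0078250) + 128(1.00866) = 89.6964250 + 129.10848 = 218.8049050 u
Mass defect Δm = 218.8049050 − 216.94169 = 1.8632150 u
E_B = 1.8632150 × 931.49 = 1735.57 MeV
BE/A = 1735.57 MeV / 217 = 7.998 MeV/nucleon

7.998 MeV/nucleon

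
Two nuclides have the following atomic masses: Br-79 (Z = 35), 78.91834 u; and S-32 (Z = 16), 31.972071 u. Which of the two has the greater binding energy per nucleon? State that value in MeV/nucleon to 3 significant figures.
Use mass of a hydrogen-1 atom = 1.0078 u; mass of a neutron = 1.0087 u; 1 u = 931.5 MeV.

Br-79; 8.70 MeV/nucleon

Br-79: Σm = 35(1.0078) + 44(1.0087) = 79.6558 u; Δm = 0.73746 u; E_B = 686.94 MeV; E_B/A = 8.695 MeV
S-32: Σm = 16(1.0078) + 16(1.0087) = 32.2640 u; Δm = 0.291929 u; E_B = 271.93 MeV; E_B/A = 8.498 MeV
Br-79 has the higher binding energy per nucleon, so it is the more tightly bound nucleus.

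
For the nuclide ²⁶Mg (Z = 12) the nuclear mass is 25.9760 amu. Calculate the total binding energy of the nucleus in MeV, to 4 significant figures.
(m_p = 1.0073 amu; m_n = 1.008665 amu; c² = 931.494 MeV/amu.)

Z = 12, so N = A − Z = 26 − 12 = 14.
Mass of separated nucleons = 12(1.0073) + 14(1.008665) = 12.0876 + 14.121310 = 26.208910 amu
Δm = 26.208910 − 25.9760 = 0.232910 amu
E_B = 0.232910 × 931.494 = 216.954 MeV

217.0 MeV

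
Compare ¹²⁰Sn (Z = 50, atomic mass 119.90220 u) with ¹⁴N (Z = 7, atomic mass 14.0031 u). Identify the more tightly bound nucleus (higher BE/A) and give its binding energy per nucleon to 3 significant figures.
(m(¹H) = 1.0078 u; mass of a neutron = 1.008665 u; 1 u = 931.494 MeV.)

¹²⁰Sn; 8.49 MeV/nucleon

¹²⁰Sn: Σm = 50(1.0078) + 70(1.008665) = 120.996550 u; Δm = 1.094350 u; E_B = 1019.38 MeV; E_B/A = 8.4948 MeV
¹⁴N: Σm = 7(1.0078) + 7(1.008665) = 14.115255 u; Δm = 0.112155 u; E_B = 104.47 MeV; E_B/A = 7.462 MeV
¹²⁰Sn has the higher binding energy per nucleon, so it is the more tightly bound nucleus.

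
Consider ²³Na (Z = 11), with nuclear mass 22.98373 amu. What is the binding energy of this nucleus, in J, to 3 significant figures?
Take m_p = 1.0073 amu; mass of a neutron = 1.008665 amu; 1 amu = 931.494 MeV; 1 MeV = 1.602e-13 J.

2.99e-11 J

Z = 11, so N = A − Z = 23 − 11 = 12.
Total constituent mass: 11 × 1.0073 + 12 × 1.008665 = 23.184280 amu
Mass defect Δm = 23.184280 − 22.98373 = 0.200550 amu
Binding energy = Δm·c² = 0.200550 × 931.494 MeV/amu = 186.811 MeV
In joules: 186.811 MeV × 1.602e-13 J/MeV = 2.9927e-11 J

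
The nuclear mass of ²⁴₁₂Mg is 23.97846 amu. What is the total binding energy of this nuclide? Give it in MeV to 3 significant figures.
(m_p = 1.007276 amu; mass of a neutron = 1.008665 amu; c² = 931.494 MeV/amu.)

198 MeV

Total constituent mass: 12 × 1.007276 + 12 × 1.008665 = 24.191292 amu
Mass defect Δm = 24.191292 − 23.97846 = 0.212832 amu
Binding energy = Δm·c² = 0.212832 × 931.494 MeV/amu = 198.252 MeV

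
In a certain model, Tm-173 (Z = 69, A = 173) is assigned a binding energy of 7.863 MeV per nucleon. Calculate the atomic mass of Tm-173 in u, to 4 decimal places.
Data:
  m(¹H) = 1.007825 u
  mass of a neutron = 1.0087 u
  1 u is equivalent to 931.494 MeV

172.9844 u

Total binding energy = 173 × 7.863 = 1360.299 MeV
Mass defect = 1360.299 MeV / (931.494 MeV/u) = 1.460341 u
Constituent mass = 69(1.007825) + 104(1.0087) = 174.444725 u
Atomic mass = 174.444725 − 1.460341 = 172.984384 u ≈ 172.9844 u (to 4 decimal places)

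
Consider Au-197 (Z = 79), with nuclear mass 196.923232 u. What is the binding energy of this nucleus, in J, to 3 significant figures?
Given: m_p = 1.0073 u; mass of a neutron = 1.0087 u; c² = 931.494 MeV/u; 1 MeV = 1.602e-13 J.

2.51e-10 J

Total constituent mass: 79 × 1.0073 + 118 × 1.0087 = 198.6033 u
Mass defect Δm = 198.6033 − 196.923232 = 1.680068 u
Binding energy = Δm·c² = 1.680068 × 931.494 MeV/u = 1564.97 MeV
In joules: 1564.97 MeV × 1.602e-13 J/MeV = 2.5071e-10 J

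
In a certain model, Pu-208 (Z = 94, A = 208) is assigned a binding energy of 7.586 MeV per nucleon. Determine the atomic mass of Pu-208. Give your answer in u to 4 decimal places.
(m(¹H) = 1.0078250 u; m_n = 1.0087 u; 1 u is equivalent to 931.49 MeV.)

Total binding energy = 208 × 7.586 = 1577.888 MeV
Mass defect = 1577.888 MeV / (931.49 MeV/u) = 1.693940 u
Constituent mass = 94(1.0078250) + 114(1.0087) = 209.7273500 u
Atomic mass = 209.7273500 − 1.693940 = 208.0334100 u ≈ 208.0334 u (to 4 decimal places)

208.0334 u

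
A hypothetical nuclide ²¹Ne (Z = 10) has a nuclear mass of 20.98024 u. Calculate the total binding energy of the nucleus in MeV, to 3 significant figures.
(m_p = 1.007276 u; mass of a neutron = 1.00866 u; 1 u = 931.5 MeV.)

Z = 10, so N = A − Z = 21 − 10 = 11.
Σm = 10·m_p + 11·m_n = 10.072760 + 11.09526 = 21.168020 u
Mass defect Δm = 21.168020 − 20.98024 = 0.187780 u
E_B = 0.187780 × 931.5 = 174.917 MeV

175 MeV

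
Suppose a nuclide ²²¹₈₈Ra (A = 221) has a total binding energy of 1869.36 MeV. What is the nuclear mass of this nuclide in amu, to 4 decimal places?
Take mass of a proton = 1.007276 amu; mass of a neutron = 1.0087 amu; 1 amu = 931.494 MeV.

220.7905 amu

Mass defect = 1869.36 MeV / (931.494 MeV/amu) = 2.006841 amu
Constituent mass = 88(1.007276) + 133(1.0087) = 222.797388 amu
Nuclear mass = 222.797388 − 2.006841 = 220.790547 amu ≈ 220.7905 amu (to 4 decimal places)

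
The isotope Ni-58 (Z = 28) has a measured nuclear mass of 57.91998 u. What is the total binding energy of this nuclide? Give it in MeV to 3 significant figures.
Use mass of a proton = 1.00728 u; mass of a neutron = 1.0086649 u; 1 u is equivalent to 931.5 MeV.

507 MeV

Z = 28, so N = A − Z = 58 − 28 = 30.
Total constituent mass: 28 × 1.00728 + 30 × 1.0086649 = 58.4637870 u
Mass defect Δm = 58.4637870 − 57.91998 = 0.5438070 u
Converting to energy: 0.5438070 u × 931.5 MeV/u = 506.556 MeV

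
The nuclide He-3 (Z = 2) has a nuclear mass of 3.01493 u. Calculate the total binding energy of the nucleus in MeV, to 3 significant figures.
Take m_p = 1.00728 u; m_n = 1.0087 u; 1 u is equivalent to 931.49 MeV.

The nucleus contains 2 protons and 3 − 2 = 1 neutrons.
Total constituent mass: 2 × 1.00728 + 1 × 1.0087 = 3.02326 u
Mass defect Δm = 3.02326 − 3.01493 = 0.00833 u
E_B = 0.00833 × 931.49 = 7.75931 MeV

7.76 MeV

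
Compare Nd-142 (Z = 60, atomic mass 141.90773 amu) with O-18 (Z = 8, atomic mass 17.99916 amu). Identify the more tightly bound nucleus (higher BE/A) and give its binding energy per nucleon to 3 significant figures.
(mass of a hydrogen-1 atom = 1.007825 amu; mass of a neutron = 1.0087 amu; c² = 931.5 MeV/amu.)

Nd-142: Σm = 60(1.007825) + 82(1.0087) = 143.182900 amu; Δm = 1.275170 amu; E_B = 1187.82 MeV; E_B/A = 8.3649 MeV
O-18: Σm = 8(1.007825) + 10(1.0087) = 18.149600 amu; Δm = 0.150440 amu; E_B = 140.13 MeV; E_B/A = 7.785 MeV
Nd-142 has the higher binding energy per nucleon, so it is the more tightly bound nucleus.

Nd-142; 8.36 MeV/nucleon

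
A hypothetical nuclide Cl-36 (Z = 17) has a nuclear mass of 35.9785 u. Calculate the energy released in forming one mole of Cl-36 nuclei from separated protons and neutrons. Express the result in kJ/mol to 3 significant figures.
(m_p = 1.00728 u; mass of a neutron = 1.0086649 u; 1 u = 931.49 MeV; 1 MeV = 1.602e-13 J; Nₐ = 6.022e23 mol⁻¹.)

Z = 17, so N = A − Z = 36 − 17 = 19.
Total constituent mass: 17 × 1.00728 + 19 × 1.0086649 = 36.2883931 u
Δm = 36.2883931 − 35.9785 = 0.3098931 u
Binding energy = Δm·c² = 0.3098931 × 931.49 MeV/u = 288.662 MeV
Per nucleus in joules: 288.662 MeV × 1.602e-13 J/MeV = 4.6244e-11 J
Per mole: 4.6244e-11 J × 6.022e23 mol⁻¹ = 2.7848e+13 J/mol

2.78e+10 kJ/mol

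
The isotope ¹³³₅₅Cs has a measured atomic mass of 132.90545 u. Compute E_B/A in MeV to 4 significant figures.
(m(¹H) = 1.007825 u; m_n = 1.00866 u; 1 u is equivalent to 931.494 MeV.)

With 55 protons and 78 neutrons (A = 133):
Σm = 55·m(¹H) + 78·m_n = 55.430375 + 78.67548 = 134.105855 u
Δm = 134.105855 − 132.90545 = 1.200405 u
Binding energy = Δm·c² = 1.200405 × 931.494 MeV/u = 1118.17 MeV
Dividing by A = 133 gives 8.407 MeV per nucleon.

8.407 MeV/nucleon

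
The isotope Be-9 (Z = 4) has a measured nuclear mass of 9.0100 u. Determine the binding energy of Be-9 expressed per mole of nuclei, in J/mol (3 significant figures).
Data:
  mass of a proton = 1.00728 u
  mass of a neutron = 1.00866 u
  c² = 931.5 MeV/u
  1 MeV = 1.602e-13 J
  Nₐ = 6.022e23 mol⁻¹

5.61e+12 J/mol

With 4 protons and 5 neutrons (A = 9):
Mass of separated nucleons = 4(1.00728) + 5(1.00866) = 4.02912 + 5.04330 = 9.07242 u
Mass defect Δm = 9.07242 − 9.0100 = 0.06242 u
Binding energy = Δm·c² = 0.06242 × 931.5 MeV/u = 58.1442 MeV
Per nucleus in joules: 58.1442 MeV × 1.602e-13 J/MeV = 9.3147e-12 J
Per mole: 9.3147e-12 J × 6.022e23 mol⁻¹ = 5.6093e+12 J/mol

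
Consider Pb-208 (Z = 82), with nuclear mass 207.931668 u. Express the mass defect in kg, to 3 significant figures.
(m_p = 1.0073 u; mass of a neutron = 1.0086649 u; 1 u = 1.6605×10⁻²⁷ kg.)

Total constituent mass: 82 × 1.0073 + 126 × 1.0086649 = 209.6903774 u
The mass defect is 209.6903774 − 207.931668 = 1.7587094 u.
In SI units: 1.7587094 u × 1.6605×10⁻²⁷ kg/u = 2.9203e-27 kg

2.92e-27 kg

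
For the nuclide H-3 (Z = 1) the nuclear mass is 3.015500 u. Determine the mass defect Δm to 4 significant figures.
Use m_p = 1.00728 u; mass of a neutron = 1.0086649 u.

Σm = 1·m_p + 2·m_n = 1.00728 + 2.0173298 = 3.0246098 u
The mass defect is 3.0246098 − 3.015500 = 0.0091098 u.

0.009110 u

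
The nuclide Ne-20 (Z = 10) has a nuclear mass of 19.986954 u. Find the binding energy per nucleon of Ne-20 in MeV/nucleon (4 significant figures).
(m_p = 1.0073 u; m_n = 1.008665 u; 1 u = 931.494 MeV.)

8.043 MeV/nucleon

Z = 10, so N = A − Z = 20 − 10 = 10.
Σm = 10·m_p + 10·m_n = 10.0730 + 10.086650 = 20.159650 u
Mass defect Δm = 20.159650 − 19.986954 = 0.172696 u
Converting to energy: 0.172696 u × 931.494 MeV/u = 160.865 MeV
Per nucleon: 160.865 / 20 = 8.043 MeV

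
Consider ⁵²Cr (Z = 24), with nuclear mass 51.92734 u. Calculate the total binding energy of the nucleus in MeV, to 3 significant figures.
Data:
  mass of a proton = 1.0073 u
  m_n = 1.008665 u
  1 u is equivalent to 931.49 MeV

457 MeV

Z = 24, so N = A − Z = 52 − 24 = 28.
Σm = 24·m_p + 28·m_n = 24.1752 + 28.242620 = 52.417820 u
Mass defect Δm = 52.417820 − 51.92734 = 0.490480 u
Converting to energy: 0.490480 u × 931.49 MeV/u = 456.877 MeV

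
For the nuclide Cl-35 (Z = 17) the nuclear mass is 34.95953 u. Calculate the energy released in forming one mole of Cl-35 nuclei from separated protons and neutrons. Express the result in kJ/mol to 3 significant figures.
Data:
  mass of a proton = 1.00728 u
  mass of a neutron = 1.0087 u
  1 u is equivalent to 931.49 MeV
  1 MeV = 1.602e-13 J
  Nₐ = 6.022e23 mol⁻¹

2.88e+10 kJ/mol

The nucleus contains 17 protons and 35 − 17 = 18 neutrons.
Mass of separated nucleons = 17(1.00728) + 18(1.0087) = 17.12376 + 18.1566 = 35.28036 u
The mass defect is 35.28036 − 34.95953 = 0.32083 u.
E_B = 0.32083 × 931.49 = 298.850 MeV
Per nucleus in joules: 298.850 MeV × 1.602e-13 J/MeV = 4.7876e-11 J
Per mole: 4.7876e-11 J × 6.022e23 mol⁻¹ = 2.8831e+13 J/mol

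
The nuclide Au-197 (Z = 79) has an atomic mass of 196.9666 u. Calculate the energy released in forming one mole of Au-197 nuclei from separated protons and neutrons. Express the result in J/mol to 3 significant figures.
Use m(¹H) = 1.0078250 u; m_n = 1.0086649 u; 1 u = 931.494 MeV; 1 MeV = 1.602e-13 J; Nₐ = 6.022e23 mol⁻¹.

1.50e+14 J/mol

Σm = 79·m(¹H) + 118·m_n = 79.6181750 + 119.0224582 = 198.6406332 u
Δm = 198.6406332 − 196.9666 = 1.6740332 u
E_B = 1.6740332 × 931.494 = 1559.35 MeV
Per nucleus in joules: 1559.35 MeV × 1.602e-13 J/MeV = 2.4981e-10 J
Per mole: 2.4981e-10 J × 6.022e23 mol⁻¹ = 1.5044e+14 J/mol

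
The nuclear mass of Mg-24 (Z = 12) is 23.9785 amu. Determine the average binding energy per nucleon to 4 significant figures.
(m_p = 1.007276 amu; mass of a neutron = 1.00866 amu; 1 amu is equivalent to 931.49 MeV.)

8.257 MeV/nucleon

Total constituent mass: 12 × 1.007276 + 12 × 1.00866 = 24.191232 amu
Δm = 24.191232 − 23.9785 = 0.212732 amu
Binding energy = Δm·c² = 0.212732 × 931.49 MeV/amu = 198.158 MeV
Per nucleon: 198.158 / 24 = 8.257 MeV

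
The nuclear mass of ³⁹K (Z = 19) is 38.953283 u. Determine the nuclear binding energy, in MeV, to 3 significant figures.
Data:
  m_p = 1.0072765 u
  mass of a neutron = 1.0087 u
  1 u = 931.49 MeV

Σm = 19·m_p + 20·m_n = 19.1382535 + 20.1740 = 39.3122535 u
Mass defect Δm = 39.3122535 − 38.953283 = 0.3589705 u
E_B = 0.3589705 × 931.49 = 334.377 MeV

334 MeV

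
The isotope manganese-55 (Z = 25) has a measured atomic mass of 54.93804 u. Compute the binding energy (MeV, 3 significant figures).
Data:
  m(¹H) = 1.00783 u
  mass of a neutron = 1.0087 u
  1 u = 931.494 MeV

483 MeV

Σm = 25·m(¹H) + 30·m_n = 25.19575 + 30.2610 = 55.45675 u
Δm = 55.45675 − 54.93804 = 0.51871 u
Binding energy = Δm·c² = 0.51871 × 931.494 MeV/u = 483.175 MeV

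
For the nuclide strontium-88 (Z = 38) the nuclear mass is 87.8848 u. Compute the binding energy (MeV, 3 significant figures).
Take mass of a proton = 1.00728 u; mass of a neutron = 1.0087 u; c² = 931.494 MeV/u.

Mass of separated nucleons = 38(1.00728) + 50(1.0087) = 38.27664 + 50.4350 = 88.71164 u
Mass defect Δm = 88.71164 − 87.8848 = 0.82684 u
Binding energy = Δm·c² = 0.82684 × 931.494 MeV/u = 770.196 MeV

770 MeV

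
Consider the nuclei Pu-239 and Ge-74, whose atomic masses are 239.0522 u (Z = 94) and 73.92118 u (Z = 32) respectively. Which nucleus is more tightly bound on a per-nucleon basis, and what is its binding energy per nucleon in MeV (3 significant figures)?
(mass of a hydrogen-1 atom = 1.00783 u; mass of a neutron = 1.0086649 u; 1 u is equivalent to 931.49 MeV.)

Pu-239: Σm = 94(1.00783) + 145(1.0086649) = 240.9924305 u; Δm = 1.9402305 u; E_B = 1807.3 MeV; E_B/A = 7.562 MeV
Ge-74: Σm = 32(1.00783) + 42(1.0086649) = 74.6144858 u; Δm = 0.6933058 u; E_B = 645.81 MeV; E_B/A = 8.727 MeV
Ge-74 has the higher binding energy per nucleon, so it is the more tightly bound nucleus.

Ge-74; 8.73 MeV/nucleon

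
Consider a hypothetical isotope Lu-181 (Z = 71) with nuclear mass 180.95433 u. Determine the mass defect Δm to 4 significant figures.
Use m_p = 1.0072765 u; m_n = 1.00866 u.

Mass of separated nucleons = 71(1.0072765) + 110(1.00866) = 71.5166315 + 110.95260 = 182.4692315 u
Δm = 182.4692315 − 180.95433 = 1.5149015 u

1.515 u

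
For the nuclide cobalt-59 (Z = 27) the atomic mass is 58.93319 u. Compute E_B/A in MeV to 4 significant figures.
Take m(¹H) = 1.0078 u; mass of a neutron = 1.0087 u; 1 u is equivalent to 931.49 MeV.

8.775 MeV/nucleon

Mass of separated nucleons = 27(1.0078) + 32(1.0087) = 27.2106 + 32.2784 = 59.4890 u
The mass defect is 59.4890 − 58.93319 = 0.55581 u.
E_B = 0.55581 × 931.49 = 517.731 MeV
Per nucleon: 517.731 / 59 = 8.775 MeV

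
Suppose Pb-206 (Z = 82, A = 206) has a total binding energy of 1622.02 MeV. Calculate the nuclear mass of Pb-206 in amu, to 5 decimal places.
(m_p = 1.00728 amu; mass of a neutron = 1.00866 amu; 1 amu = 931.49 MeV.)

205.92948 amu

Mass defect = 1622.02 MeV / (931.49 MeV/amu) = 1.7413177 amu
Constituent mass = 82(1.00728) + 124(1.00866) = 207.67080 amu
Nuclear mass = 207.67080 − 1.7413177 = 205.9294823 amu ≈ 205.92948 amu (to 5 decimal places)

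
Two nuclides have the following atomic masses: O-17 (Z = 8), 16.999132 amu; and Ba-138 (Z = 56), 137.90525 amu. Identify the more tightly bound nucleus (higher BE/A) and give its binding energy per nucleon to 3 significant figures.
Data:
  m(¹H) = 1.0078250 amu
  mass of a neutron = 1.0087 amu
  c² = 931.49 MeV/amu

Ba-138; 8.41 MeV/nucleon

O-17: Σm = 8(1.0078250) + 9(1.0087) = 17.1409000 amu; Δm = 0.1417680 amu; E_B = 132.06 MeV; E_B/A = 7.768 MeV
Ba-138: Σm = 56(1.0078250) + 82(1.0087) = 139.1516000 amu; Δm = 1.2463500 amu; E_B = 1161.0 MeV; E_B/A = 8.413 MeV
Ba-138 has the higher binding energy per nucleon, so it is the more tightly bound nucleus.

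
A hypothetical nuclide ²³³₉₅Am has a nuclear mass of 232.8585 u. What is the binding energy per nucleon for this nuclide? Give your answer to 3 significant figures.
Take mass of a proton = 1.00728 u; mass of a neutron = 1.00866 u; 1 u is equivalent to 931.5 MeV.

8.11 MeV/nucleon

With 95 protons and 138 neutrons (A = 233):
Σm = 95·m_p + 138·m_n = 95.69160 + 139.19508 = 234.88668 u
Δm = 234.88668 − 232.8585 = 2.02818 u
Converting to energy: 2.02818 u × 931.5 MeV/u = 1889.25 MeV
Per nucleon: 1889.25 / 233 = 8.108 MeV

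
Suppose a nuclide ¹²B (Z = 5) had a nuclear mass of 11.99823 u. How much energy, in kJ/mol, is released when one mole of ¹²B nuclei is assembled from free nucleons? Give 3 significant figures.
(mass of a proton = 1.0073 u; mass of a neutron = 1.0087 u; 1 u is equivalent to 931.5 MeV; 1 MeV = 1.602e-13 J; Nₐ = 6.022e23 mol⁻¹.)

Total constituent mass: 5 × 1.0073 + 7 × 1.0087 = 12.0974 u
Δm = 12.0974 − 11.99823 = 0.09917 u
E_B = 0.09917 × 931.5 = 92.3769 MeV
Per nucleus in joules: 92.3769 MeV × 1.602e-13 J/MeV = 1.4799e-11 J
Per mole: 1.4799e-11 J × 6.022e23 mol⁻¹ = 8.9120e+12 J/mol

8.91e+09 kJ/mol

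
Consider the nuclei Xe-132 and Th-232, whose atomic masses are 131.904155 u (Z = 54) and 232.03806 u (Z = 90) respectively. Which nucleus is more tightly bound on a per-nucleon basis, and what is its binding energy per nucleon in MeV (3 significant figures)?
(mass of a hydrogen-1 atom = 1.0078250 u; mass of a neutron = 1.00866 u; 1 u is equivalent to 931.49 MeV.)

Xe-132: Σm = 54(1.0078250) + 78(1.00866) = 133.0980300 u; Δm = 1.1938750 u; E_B = 1112.083 MeV; E_B/A = 8.4249 MeV
Th-232: Σm = 90(1.0078250) + 142(1.00866) = 233.9339700 u; Δm = 1.8959100 u; E_B = 1766.0 MeV; E_B/A = 7.612 MeV
Xe-132 has the higher binding energy per nucleon, so it is the more tightly bound nucleus.

Xe-132; 8.42 MeV/nucleon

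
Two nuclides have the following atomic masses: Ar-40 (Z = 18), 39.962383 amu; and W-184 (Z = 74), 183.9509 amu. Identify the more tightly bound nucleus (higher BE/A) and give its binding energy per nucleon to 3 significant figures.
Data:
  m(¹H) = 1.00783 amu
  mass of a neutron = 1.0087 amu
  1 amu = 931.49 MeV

Ar-40: Σm = 18(1.00783) + 22(1.0087) = 40.33234 amu; Δm = 0.369957 amu; E_B = 344.61 MeV; E_B/A = 8.615 MeV
W-184: Σm = 74(1.00783) + 110(1.0087) = 185.53642 amu; Δm = 1.58552 amu; E_B = 1476.9 MeV; E_B/A = 8.027 MeV
Ar-40 has the higher binding energy per nucleon, so it is the more tightly bound nucleus.

Ar-40; 8.62 MeV/nucleon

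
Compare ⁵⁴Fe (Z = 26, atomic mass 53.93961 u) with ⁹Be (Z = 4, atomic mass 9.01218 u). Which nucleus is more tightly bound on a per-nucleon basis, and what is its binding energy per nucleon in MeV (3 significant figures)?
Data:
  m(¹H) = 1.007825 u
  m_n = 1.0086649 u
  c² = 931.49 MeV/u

⁵⁴Fe: Σm = 26(1.007825) + 28(1.0086649) = 54.4460672 u; Δm = 0.5064572 u; E_B = 471.76 MeV; E_B/A = 8.736 MeV
⁹Be: Σm = 4(1.007825) + 5(1.0086649) = 9.0746245 u; Δm = 0.0624445 u; E_B = 58.166 MeV; E_B/A = 6.463 MeV
⁵⁴Fe has the higher binding energy per nucleon, so it is the more tightly bound nucleus.

⁵⁴Fe; 8.74 MeV/nucleon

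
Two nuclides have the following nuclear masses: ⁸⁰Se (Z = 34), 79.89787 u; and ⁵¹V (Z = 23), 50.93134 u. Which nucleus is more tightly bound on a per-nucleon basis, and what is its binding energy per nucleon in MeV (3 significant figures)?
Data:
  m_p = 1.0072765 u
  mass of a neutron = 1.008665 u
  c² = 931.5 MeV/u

⁵¹V; 8.74 MeV/nucleon

⁸⁰Se: Σm = 34(1.0072765) + 46(1.008665) = 80.6459910 u; Δm = 0.7481210 u; E_B = 696.87 MeV; E_B/A = 8.711 MeV
⁵¹V: Σm = 23(1.0072765) + 28(1.008665) = 51.4099795 u; Δm = 0.4786395 u; E_B = 445.85 MeV; E_B/A = 8.742 MeV
⁵¹V has the higher binding energy per nucleon, so it is the more tightly bound nucleus.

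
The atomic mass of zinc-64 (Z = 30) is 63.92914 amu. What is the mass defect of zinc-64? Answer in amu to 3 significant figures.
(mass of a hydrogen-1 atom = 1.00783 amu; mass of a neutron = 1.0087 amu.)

0.602 amu

Mass of separated nucleons = 30(1.00783) + 34(1.0087) = 30.23490 + 34.2958 = 64.53070 amu
The mass defect is 64.53070 − 63.92914 = 0.60156 amu.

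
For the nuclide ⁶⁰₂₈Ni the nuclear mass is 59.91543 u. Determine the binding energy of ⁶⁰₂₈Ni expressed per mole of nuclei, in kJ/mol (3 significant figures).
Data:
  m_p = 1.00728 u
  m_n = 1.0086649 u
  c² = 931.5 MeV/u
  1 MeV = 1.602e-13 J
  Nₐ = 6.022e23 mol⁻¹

Total constituent mass: 28 × 1.00728 + 32 × 1.0086649 = 60.4811168 u
Δm = 60.4811168 − 59.91543 = 0.5656868 u
E_B = 0.5656868 × 931.5 = 526.937 MeV
Per nucleus in joules: 526.937 MeV × 1.602e-13 J/MeV = 8.4415e-11 J
Per mole: 8.4415e-11 J × 6.022e23 mol⁻¹ = 5.0835e+13 J/mol

5.08e+10 kJ/mol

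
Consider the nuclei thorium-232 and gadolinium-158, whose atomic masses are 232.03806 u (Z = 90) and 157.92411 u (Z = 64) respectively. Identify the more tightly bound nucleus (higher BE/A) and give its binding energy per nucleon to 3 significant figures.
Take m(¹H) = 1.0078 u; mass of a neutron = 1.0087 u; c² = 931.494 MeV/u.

thorium-232: Σm = 90(1.0078) + 142(1.0087) = 233.9374 u; Δm = 1.89934 u; E_B = 1769.2 MeV; E_B/A = 7.626 MeV
gadolinium-158: Σm = 64(1.0078) + 94(1.0087) = 159.3170 u; Δm = 1.39289 u; E_B = 1297.5 MeV; E_B/A = 8.212 MeV
gadolinium-158 has the higher binding energy per nucleon, so it is the more tightly bound nucleus.

gadolinium-158; 8.21 MeV/nucleon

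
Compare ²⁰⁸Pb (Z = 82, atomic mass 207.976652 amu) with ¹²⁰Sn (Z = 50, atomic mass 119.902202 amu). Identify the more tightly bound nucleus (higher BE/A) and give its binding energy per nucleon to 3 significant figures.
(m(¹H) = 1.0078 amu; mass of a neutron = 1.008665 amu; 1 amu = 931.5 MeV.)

¹²⁰Sn; 8.49 MeV/nucleon

²⁰⁸Pb: Σm = 82(1.0078) + 126(1.008665) = 209.731390 amu; Δm = 1.754738 amu; E_B = 1634.5 MeV; E_B/A = 7.858 MeV
¹²⁰Sn: Σm = 50(1.0078) + 70(1.008665) = 120.996550 amu; Δm = 1.094348 amu; E_B = 1019.39 MeV; E_B/A = 8.4949 MeV
¹²⁰Sn has the higher binding energy per nucleon, so it is the more tightly bound nucleus.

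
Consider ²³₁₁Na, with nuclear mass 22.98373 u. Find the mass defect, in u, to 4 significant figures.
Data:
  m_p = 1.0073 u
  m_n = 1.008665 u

The nucleus contains 11 protons and 23 − 11 = 12 neutrons.
Total constituent mass: 11 × 1.0073 + 12 × 1.008665 = 23.184280 u
The mass defect is 23.184280 − 22.98373 = 0.200550 u.

0.2006 u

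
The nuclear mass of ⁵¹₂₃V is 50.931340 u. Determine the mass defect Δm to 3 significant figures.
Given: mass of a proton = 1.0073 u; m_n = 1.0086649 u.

Total constituent mass: 23 × 1.0073 + 28 × 1.0086649 = 51.4105172 u
Δm = 51.4105172 − 50.931340 = 0.4791772 u

0.479 u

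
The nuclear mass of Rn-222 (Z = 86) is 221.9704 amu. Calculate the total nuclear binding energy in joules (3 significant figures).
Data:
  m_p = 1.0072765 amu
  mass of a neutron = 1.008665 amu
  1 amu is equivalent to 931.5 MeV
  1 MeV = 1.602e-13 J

Z = 86, so N = A − Z = 222 − 86 = 136.
Σm = 86·m_p + 136·m_n = 86.6257790 + 137.178440 = 223.8042190 amu
Mass defect Δm = 223.8042190 − 221.9704 = 1.8338190 amu
Binding energy = Δm·c² = 1.8338190 × 931.5 MeV/amu = 1708.20 MeV
In joules: 1708.20 MeV × 1.602e-13 J/MeV = 2.7365e-10 J

2.74e-10 J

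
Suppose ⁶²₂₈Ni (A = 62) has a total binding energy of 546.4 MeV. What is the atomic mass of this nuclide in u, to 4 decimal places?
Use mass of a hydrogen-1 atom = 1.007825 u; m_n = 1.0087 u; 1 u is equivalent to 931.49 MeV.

Mass defect = 546.4 MeV / (931.49 MeV/u) = 0.586587 u
Constituent mass = 28(1.007825) + 34(1.0087) = 62.514900 u
Atomic mass = 62.514900 − 0.586587 = 61.928313 u ≈ 61.9283 u (to 4 decimal places)

61.9283 u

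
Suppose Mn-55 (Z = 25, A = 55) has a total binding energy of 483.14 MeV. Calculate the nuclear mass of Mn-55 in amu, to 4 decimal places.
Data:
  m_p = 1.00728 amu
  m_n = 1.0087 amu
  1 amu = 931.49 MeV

54.9243 amu

Mass defect = 483.14 MeV / (931.49 MeV/amu) = 0.518674 amu
Constituent mass = 25(1.00728) + 30(1.0087) = 55.44300 amu
Nuclear mass = 55.44300 − 0.518674 = 54.924326 amu ≈ 54.9243 amu (to 4 decimal places)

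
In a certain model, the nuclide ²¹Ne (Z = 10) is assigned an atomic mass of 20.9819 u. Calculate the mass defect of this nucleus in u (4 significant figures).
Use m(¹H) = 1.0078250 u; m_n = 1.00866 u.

Σm = 10·m(¹H) + 11·m_n = 10.0782500 + 11.09526 = 21.1735100 u
The mass defect is 21.1735100 − 20.9819 = 0.1916100 u.

0.1916 u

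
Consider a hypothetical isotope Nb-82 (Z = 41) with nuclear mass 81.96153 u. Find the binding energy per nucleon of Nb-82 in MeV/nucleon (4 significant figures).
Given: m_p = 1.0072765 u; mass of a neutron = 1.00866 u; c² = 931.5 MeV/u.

7.859 MeV/nucleon

Z = 41, so N = A − Z = 82 − 41 = 41.
Mass of separated nucleons = 41(1.0072765) + 41(1.00866) = 41.2983365 + 41.35506 = 82.6533965 u
Δm = 82.6533965 − 81.96153 = 0.6918665 u
E_B = 0.6918665 × 931.5 = 644.474 MeV
Per nucleon: 644.474 / 82 = 7.859 MeV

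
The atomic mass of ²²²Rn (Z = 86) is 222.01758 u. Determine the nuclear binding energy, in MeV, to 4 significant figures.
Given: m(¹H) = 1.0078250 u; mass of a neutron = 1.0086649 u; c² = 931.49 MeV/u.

Z = 86, so N = A − Z = 222 − 86 = 136.
Mass of separated nucleons = 86(1.0078250) + 136(1.0086649) = 86.6729500 + 137.1784264 = 223.8513764 u
Mass defect Δm = 223.8513764 − 222.01758 = 1.8337964 u
E_B = 1.8337964 × 931.49 = 1708.16 MeV

1708 MeV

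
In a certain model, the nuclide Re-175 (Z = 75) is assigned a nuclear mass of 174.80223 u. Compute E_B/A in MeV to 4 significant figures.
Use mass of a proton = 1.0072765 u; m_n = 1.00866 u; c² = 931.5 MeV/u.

8.567 MeV/nucleon

Total constituent mass: 75 × 1.0072765 + 100 × 1.00866 = 176.4117375 u
Δm = 176.4117375 − 174.80223 = 1.6095075 u
Converting to energy: 1.6095075 u × 931.5 MeV/u = 1499.26 MeV
Per nucleon: 1499.26 / 175 = 8.567 MeV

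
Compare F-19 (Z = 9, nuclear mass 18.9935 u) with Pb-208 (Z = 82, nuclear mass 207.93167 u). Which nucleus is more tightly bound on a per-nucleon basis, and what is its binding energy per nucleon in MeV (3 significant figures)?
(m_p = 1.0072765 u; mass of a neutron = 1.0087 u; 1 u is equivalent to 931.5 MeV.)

Pb-208; 7.89 MeV/nucleon

F-19: Σm = 9(1.0072765) + 10(1.0087) = 19.1524885 u; Δm = 0.1589885 u; E_B = 148.098 MeV; E_B/A = 7.7946 MeV
Pb-208: Σm = 82(1.0072765) + 126(1.0087) = 209.6928730 u; Δm = 1.7612030 u; E_B = 1640.56 MeV; E_B/A = 7.887 MeV
Pb-208 has the higher binding energy per nucleon, so it is the more tightly bound nucleus.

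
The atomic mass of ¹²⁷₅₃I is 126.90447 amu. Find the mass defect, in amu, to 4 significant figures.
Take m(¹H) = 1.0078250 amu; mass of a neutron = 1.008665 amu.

With 53 protons and 74 neutrons (A = 127):
Mass of separated nucleons = 53(1.0078250) + 74(1.008665) = 53.4147250 + 74.641210 = 128.0559350 amu
Mass defect Δm = 128.0559350 − 126.90447 = 1.1514650 amu

1.151 amu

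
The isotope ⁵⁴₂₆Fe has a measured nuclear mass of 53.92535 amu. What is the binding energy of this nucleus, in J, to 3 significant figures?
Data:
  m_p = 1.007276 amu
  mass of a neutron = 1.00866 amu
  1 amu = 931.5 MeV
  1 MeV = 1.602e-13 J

7.56e-11 J

Mass of separated nucleons = 26(1.007276) + 28(1.00866) = 26.189176 + 28.24248 = 54.431656 amu
Mass defect Δm = 54.431656 − 53.92535 = 0.506306 amu
Binding energy = Δm·c² = 0.506306 × 931.5 MeV/amu = 471.624 MeV
In joules: 471.624 MeV × 1.602e-13 J/MeV = 7.5554e-11 J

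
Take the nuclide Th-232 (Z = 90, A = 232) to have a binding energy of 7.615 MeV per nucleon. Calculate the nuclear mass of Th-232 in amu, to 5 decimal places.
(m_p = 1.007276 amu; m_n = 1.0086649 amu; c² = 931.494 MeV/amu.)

Total binding energy = 232 × 7.615 = 1766.680 MeV
Mass defect = 1766.680 MeV / (931.494 MeV/amu) = 1.8966091 amu
Constituent mass = 90(1.007276) + 142(1.0086649) = 233.8852558 amu
Nuclear mass = 233.8852558 − 1.8966091 = 231.9886467 amu ≈ 231.98865 amu (to 5 decimal places)

231.98865 amu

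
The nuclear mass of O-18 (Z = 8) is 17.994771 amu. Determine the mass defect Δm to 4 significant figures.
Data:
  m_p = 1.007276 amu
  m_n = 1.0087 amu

The nucleus contains 8 protons and 18 − 8 = 10 neutrons.
Σm = 8·m_p + 10·m_n = 8.058208 + 10.0870 = 18.145208 amu
Δm = 18.145208 − 17.994771 = 0.150437 amu

0.1504 amu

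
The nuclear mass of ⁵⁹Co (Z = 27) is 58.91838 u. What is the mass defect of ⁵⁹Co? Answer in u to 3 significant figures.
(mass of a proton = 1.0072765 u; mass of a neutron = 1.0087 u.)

0.556 u

Mass of separated nucleons = 27(1.0072765) + 32(1.0087) = 27.1964655 + 32.2784 = 59.4748655 u
Δm = 59.4748655 − 58.91838 = 0.5564855 u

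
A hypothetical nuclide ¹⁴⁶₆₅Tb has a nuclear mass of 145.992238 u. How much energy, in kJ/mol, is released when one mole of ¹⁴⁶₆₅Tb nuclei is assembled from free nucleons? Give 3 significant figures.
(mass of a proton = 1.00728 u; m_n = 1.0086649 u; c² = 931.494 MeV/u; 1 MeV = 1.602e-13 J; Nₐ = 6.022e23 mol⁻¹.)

Total constituent mass: 65 × 1.00728 + 81 × 1.0086649 = 147.1750569 u
Δm = 147.1750569 − 145.992238 = 1.1828189 u
E_B = 1.1828189 × 931.494 = 1101.79 MeV
Per nucleus in joules: 1101.79 MeV × 1.602e-13 J/MeV = 1.7651e-10 J
Per mole: 1.7651e-10 J × 6.022e23 mol⁻¹ = 1.0629e+14 J/mol

1.06e+11 kJ/mol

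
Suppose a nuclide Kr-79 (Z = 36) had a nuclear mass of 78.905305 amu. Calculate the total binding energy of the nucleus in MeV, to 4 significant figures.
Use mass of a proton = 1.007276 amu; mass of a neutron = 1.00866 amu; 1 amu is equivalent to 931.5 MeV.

679.1 MeV

Σm = 36·m_p + 43·m_n = 36.261936 + 43.37238 = 79.634316 amu
The mass defect is 79.634316 − 78.905305 = 0.729011 amu.
Converting to energy: 0.729011 amu × 931.5 MeV/amu = 679.074 MeV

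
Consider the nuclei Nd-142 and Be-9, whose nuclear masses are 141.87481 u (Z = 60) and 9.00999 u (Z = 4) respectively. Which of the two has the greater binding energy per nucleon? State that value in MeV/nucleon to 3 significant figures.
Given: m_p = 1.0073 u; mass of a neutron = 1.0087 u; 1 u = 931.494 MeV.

Nd-142; 8.37 MeV/nucleon

Nd-142: Σm = 60(1.0073) + 82(1.0087) = 143.1514 u; Δm = 1.27659 u; E_B = 1189.1 MeV; E_B/A = 8.374 MeV
Be-9: Σm = 4(1.0073) + 5(1.0087) = 9.0727 u; Δm = 0.06271 u; E_B = 58.414 MeV; E_B/A = 6.490 MeV
Nd-142 has the higher binding energy per nucleon, so it is the more tightly bound nucleus.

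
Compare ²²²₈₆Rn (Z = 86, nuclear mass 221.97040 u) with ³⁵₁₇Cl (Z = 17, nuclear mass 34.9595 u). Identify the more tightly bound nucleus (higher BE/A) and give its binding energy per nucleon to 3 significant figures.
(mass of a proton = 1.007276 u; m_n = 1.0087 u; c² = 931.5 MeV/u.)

³⁵₁₇Cl; 8.54 MeV/nucleon

²²²₈₆Rn: Σm = 86(1.007276) + 136(1.0087) = 223.808936 u; Δm = 1.838536 u; E_B = 1712.6 MeV; E_B/A = 7.714 MeV
³⁵₁₇Cl: Σm = 17(1.007276) + 18(1.0087) = 35.280292 u; Δm = 0.320792 u; E_B = 298.82 MeV; E_B/A = 8.538 MeV
³⁵₁₇Cl has the higher binding energy per nucleon, so it is the more tightly bound nucleus.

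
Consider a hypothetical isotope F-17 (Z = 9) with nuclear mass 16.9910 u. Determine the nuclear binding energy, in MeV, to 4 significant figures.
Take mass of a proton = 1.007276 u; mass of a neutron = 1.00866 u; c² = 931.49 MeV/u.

133.9 MeV

Mass of separated nucleons = 9(1.007276) + 8(1.00866) = 9.065484 + 8.06928 = 17.134764 u
The mass defect is 17.134764 − 16.9910 = 0.143764 u.
Binding energy = Δm·c² = 0.143764 × 931.49 MeV/u = 133.915 MeV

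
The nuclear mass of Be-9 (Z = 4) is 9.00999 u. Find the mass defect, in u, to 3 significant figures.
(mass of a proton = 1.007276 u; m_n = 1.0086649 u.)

Σm = 4·m_p + 5·m_n = 4.029104 + 5.0433245 = 9.0724285 u
The mass defect is 9.0724285 − 9.00999 = 0.0624385 u.

0.0624 u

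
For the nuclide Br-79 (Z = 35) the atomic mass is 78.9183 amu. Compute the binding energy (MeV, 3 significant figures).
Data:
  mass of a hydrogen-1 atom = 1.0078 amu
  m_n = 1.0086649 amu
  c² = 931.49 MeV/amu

Z = 35, so N = A − Z = 79 − 35 = 44.
Mass of separated nucleons = 35(1.0078) + 44(1.0086649) = 35.2730 + 44.3812556 = 79.6542556 amu
The mass defect is 79.6542556 − 78.9183 = 0.7359556 amu.
Converting to energy: 0.7359556 amu × 931.49 MeV/amu = 685.535 MeV

686 MeV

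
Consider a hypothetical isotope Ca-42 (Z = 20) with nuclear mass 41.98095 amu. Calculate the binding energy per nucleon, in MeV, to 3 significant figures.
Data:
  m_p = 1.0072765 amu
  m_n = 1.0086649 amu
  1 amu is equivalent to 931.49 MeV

7.88 MeV/nucleon

Total constituent mass: 20 × 1.0072765 + 22 × 1.0086649 = 42.3361578 amu
The mass defect is 42.3361578 − 41.98095 = 0.3552078 amu.
Binding energy = Δm·c² = 0.3552078 × 931.49 MeV/amu = 330.873 MeV
Per nucleon: 330.873 / 42 = 7.878 MeV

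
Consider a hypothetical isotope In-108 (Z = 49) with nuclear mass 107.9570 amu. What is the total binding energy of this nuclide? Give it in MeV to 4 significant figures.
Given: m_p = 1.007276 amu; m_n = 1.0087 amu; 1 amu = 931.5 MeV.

850.3 MeV

Z = 49, so N = A − Z = 108 − 49 = 59.
Total constituent mass: 49 × 1.007276 + 59 × 1.0087 = 108.869824 amu
Mass defect Δm = 108.869824 − 107.9570 = 0.912824 amu
E_B = 0.912824 × 931.5 = 850.296 MeV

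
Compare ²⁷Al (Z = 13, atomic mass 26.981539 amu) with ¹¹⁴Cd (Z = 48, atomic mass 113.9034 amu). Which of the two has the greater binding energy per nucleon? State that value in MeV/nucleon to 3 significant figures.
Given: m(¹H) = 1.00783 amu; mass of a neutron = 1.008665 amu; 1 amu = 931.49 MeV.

¹¹⁴Cd; 8.53 MeV/nucleon

²⁷Al: Σm = 13(1.00783) + 14(1.008665) = 27.223100 amu; Δm = 0.241561 amu; E_B = 225.01 MeV; E_B/A = 8.334 MeV
¹¹⁴Cd: Σm = 48(1.00783) + 66(1.008665) = 114.947730 amu; Δm = 1.044330 amu; E_B = 972.78 MeV; E_B/A = 8.533 MeV
¹¹⁴Cd has the higher binding energy per nucleon, so it is the more tightly bound nucleus.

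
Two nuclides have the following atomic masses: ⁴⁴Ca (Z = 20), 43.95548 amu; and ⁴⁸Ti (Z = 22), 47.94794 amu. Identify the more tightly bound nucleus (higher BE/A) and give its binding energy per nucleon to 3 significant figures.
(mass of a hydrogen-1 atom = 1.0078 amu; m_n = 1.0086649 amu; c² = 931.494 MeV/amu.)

⁴⁸Ti; 8.71 MeV/nucleon

⁴⁴Ca: Σm = 20(1.0078) + 24(1.0086649) = 44.3639576 amu; Δm = 0.4084776 amu; E_B = 380.49 MeV; E_B/A = 8.648 MeV
⁴⁸Ti: Σm = 22(1.0078) + 26(1.0086649) = 48.3968874 amu; Δm = 0.4489474 amu; E_B = 418.19 MeV; E_B/A = 8.712 MeV
⁴⁸Ti has the higher binding energy per nucleon, so it is the more tightly bound nucleus.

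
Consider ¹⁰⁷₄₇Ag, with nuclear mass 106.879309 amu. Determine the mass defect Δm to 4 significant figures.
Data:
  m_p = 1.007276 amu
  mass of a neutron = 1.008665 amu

Σm = 47·m_p + 60·m_n = 47.341972 + 60.519900 = 107.861872 amu
Mass defect Δm = 107.861872 − 106.879309 = 0.982563 amu

0.9826 amu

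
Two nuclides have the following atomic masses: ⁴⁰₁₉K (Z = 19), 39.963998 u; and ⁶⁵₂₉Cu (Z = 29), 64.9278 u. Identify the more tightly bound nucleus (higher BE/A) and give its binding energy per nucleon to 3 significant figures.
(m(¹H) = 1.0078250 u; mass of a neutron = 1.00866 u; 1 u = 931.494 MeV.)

⁶⁵₂₉Cu; 8.75 MeV/nucleon

⁴⁰₁₉K: Σm = 19(1.0078250) + 21(1.00866) = 40.3305350 u; Δm = 0.3665370 u; E_B = 341.43 MeV; E_B/A = 8.536 MeV
⁶⁵₂₉Cu: Σm = 29(1.0078250) + 36(1.00866) = 65.5386850 u; Δm = 0.6108850 u; E_B = 569.04 MeV; E_B/A = 8.754 MeV
⁶⁵₂₉Cu has the higher binding energy per nucleon, so it is the more tightly bound nucleus.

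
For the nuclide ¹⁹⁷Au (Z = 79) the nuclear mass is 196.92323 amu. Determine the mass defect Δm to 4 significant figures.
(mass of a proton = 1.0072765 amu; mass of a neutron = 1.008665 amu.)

1.674 amu

The nucleus contains 79 protons and 197 − 79 = 118 neutrons.
Σm = 79·m_p + 118·m_n = 79.5748435 + 119.022470 = 198.5973135 amu
Δm = 198.5973135 − 196.92323 = 1.6740835 amu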